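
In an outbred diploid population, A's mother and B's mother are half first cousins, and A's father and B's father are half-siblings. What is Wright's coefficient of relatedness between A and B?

Relatedness sums over independent paths through distinct common ancestors.
A and B are related in two ways: half second cousins through their mothers (r = 1/64) and half first cousins through their fathers (r = 1/16).
r = 1/64 + 1/16 = 5/64 = 0.078125.

0.078125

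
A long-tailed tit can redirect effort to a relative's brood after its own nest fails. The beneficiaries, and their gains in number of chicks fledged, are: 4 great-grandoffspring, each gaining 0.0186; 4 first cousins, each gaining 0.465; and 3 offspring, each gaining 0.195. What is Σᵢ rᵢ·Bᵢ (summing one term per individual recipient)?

r to a great-grandoffspring = 1/8 (three parent–offspring links: r = (1/2)^3 = 1/8).
r to a first cousin = 0.125 (first cousins share one grandparent pair — two paths of length 4: r = 2·(1/2)^4 = 1/8).
r to an offspring = 0.5 (one parent–offspring link: r = (1/2)^1 = 1/2).
Summing one r·B term per recipient: 4·0.125·0.0186 + 4·0.125·0.465 + 3·0.5·0.195 = 0.5343.

0.5343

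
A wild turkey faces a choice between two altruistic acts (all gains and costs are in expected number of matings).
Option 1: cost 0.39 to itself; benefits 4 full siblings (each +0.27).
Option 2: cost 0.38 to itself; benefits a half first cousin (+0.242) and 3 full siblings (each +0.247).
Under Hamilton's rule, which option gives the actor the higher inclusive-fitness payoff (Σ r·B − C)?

Option 1

Option 1: r to a full sibling = 0.5.
Option 1: Σ r·B − C = (4·0.5·0.27) − 0.39 = 0.15.
Option 2: r to a half first cousin = 0.0625.
Option 2: r to a full sibling = 0.5.
Option 2: Σ r·B − C = (1·0.0625·0.242 + 3·0.5·0.247) − 0.38 = 0.005625.
Option 1 has the higher net inclusive-fitness payoff.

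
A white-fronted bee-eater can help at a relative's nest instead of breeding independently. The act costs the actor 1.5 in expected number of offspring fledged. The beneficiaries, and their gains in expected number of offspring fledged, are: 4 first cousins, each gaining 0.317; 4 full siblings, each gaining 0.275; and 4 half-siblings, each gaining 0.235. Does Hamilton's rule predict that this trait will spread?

No

Hamilton's rule: the trait is favored when the sum of r·B over every recipient exceeds the actor's cost C.
r to a first cousin = 0.125 (first cousins share one grandparent pair — two paths of length 4: r = 2·(1/2)^4 = 1/8).
r to a full sibling = 0.5 (full sibs share both parents — two paths of length 2: r = 2·(1/2)^2 = 1/2).
r to a half-sibling = 1/4 (half-sibs share one parent — one path of length 2: r = (1/2)^2 = 1/4).
Summing one r·B term per recipient: 4·0.125·0.317 + 4·0.5·0.275 + 4·0.25·0.235 = 0.9435.
0.9435 < 1.5: the indirect benefit is less than the cost.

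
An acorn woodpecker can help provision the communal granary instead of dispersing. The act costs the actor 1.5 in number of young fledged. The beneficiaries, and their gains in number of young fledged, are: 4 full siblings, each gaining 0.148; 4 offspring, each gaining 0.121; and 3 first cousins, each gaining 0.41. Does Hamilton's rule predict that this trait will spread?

No

Hamilton's rule: the trait is favored when the sum of r·B over every recipient exceeds the actor's cost C.
r to a full sibling = 1/2 (full sibs share both parents — two paths of length 2: r = 2·(1/2)^2 = 1/2).
r to an offspring = 0.5 (one parent–offspring link: r = (1/2)^1 = 1/2).
r to a first cousin = 1/8 (first cousins share one grandparent pair — two paths of length 4: r = 2·(1/2)^4 = 1/8).
Summing one r·B term per recipient: 4·0.5·0.148 + 4·0.5·0.121 + 3·0.125·0.41 = 0.69175.
0.69175 < 1.5: the indirect benefit is less than the cost.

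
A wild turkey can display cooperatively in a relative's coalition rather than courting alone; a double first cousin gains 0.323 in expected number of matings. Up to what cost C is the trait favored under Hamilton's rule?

r to a double first cousin = 0.25 (double first cousins share both grandparent pairs — four paths of length 4: r = 4·(1/2)^4 = 1/4).
Hamilton's rule: n·r·B > C, so the trait is favored while C < n·r·B = 1·0.25·0.323 = 0.08075.

0.08075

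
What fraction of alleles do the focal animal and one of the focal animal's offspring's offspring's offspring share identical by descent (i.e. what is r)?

Each parent–offspring link contributes a factor of 1/2, and independent paths through distinct common ancestors add.
Three parent–offspring links: r = (1/2)^3 = 1/8.

0.125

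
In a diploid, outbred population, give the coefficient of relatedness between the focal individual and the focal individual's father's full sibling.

0.25

Each parent–offspring link contributes a factor of 1/2, and independent paths through distinct common ancestors add.
Full aunt/uncle↔niece/nephew: two paths of length 3 through the shared grandparent pair: r = 2·(1/2)^3 = 1/4.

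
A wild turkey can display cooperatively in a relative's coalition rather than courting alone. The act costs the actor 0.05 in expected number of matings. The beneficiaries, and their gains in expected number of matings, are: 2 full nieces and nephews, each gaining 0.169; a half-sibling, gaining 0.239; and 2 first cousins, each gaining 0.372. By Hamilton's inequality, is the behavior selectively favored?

Yes

Hamilton's rule: the trait is favored when the sum of r·B over every recipient exceeds the actor's cost C.
r to a full niece or nephew = 0.25 (full aunt/uncle↔niece/nephew: two paths of length 3 through the shared grandparent pair: r = 2·(1/2)^3 = 1/4).
r to a half-sibling = 1/4 (half-sibs share one parent — one path of length 2: r = (1/2)^2 = 1/4).
r to a first cousin = 0.125 (first cousins share one grandparent pair — two paths of length 4: r = 2·(1/2)^4 = 1/8).
Summing one r·B term per recipient: 2·0.25·0.169 + 1·0.25·0.239 + 2·0.125·0.372 = 0.23725.
0.23725 > 0.05: the indirect benefit exceeds the cost.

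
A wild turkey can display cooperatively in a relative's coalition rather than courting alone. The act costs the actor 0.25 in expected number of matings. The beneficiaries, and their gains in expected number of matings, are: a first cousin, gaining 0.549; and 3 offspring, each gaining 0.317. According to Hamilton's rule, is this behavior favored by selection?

Hamilton's rule: the trait is favored when the sum of r·B over every recipient exceeds the actor's cost C.
r to a first cousin = 0.125 (first cousins share one grandparent pair — two paths of length 4: r = 2·(1/2)^4 = 1/8).
r to an offspring = 1/2 (one parent–offspring link: r = (1/2)^1 = 1/2).
Summing one r·B term per recipient: 1·0.125·0.549 + 3·0.5·0.317 = 0.544125.
0.544125 > 0.25: the indirect benefit exceeds the cost.

Yes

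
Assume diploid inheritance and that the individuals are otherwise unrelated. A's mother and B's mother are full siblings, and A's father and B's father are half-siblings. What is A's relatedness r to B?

0.1875

Relatedness sums over independent paths through distinct common ancestors.
A and B are related in two ways: first cousins through their mothers (r = 1/8) and half first cousins through their fathers (r = 1/16).
r = 1/8 + 1/16 = 3/16 = 0.1875.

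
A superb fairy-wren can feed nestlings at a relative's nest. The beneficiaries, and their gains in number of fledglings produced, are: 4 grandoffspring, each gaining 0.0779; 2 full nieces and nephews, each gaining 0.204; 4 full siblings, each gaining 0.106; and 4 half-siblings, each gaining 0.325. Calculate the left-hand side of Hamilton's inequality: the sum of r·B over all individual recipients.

0.7169

r to a grandoffspring = 1/4 (two parent–offspring links: r = (1/2)^2 = 1/4).
r to a full niece or nephew = 1/4 (full aunt/uncle↔niece/nephew: two paths of length 3 through the shared grandparent pair: r = 2·(1/2)^3 = 1/4).
r to a full sibling = 1/2 (full sibs share both parents — two paths of length 2: r = 2·(1/2)^2 = 1/2).
r to a half-sibling = 0.25 (half-sibs share one parent — one path of length 2: r = (1/2)^2 = 1/4).
Summing one r·B term per recipient: 4·0.25·0.0779 + 2·0.25·0.204 + 4·0.5·0.106 + 4·0.25·0.325 = 0.7169.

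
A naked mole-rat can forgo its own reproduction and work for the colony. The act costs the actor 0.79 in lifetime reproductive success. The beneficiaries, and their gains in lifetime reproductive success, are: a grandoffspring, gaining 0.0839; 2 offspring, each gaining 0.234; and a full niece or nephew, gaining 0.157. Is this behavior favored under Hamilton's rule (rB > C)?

No

Hamilton's rule: the trait is favored when the sum of r·B over every recipient exceeds the actor's cost C.
r to a grandoffspring = 0.25 (two parent–offspring links: r = (1/2)^2 = 1/4).
r to an offspring = 1/2 (one parent–offspring link: r = (1/2)^1 = 1/2).
r to a full niece or nephew = 0.25 (full aunt/uncle↔niece/nephew: two paths of length 3 through the shared grandparent pair: r = 2·(1/2)^3 = 1/4).
Summing one r·B term per recipient: 1·0.25·0.0839 + 2·0.5·0.234 + 1·0.25·0.157 = 0.294225.
0.294225 < 0.79: the indirect benefit is less than the cost.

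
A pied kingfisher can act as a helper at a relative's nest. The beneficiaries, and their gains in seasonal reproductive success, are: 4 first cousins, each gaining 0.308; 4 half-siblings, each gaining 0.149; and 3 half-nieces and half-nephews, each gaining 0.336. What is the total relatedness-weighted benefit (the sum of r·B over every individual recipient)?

r to a first cousin = 0.125 (first cousins share one grandparent pair — two paths of length 4: r = 2·(1/2)^4 = 1/8).
r to a half-sibling = 1/4 (half-sibs share one parent — one path of length 2: r = (1/2)^2 = 1/4).
r to a half-niece or half-nephew = 0.125 (half-aunt/uncle↔niece/nephew: one path of length 3: r = (1/2)^3 = 1/8).
Summing one r·B term per recipient: 4·0.125·0.308 + 4·0.25·0.149 + 3·0.125·0.336 = 0.429.

0.429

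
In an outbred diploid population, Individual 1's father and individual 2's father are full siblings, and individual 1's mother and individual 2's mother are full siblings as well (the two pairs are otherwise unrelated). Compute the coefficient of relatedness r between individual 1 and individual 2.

0.25

Wright's path rule: contributions from independent ancestry routes add.
Individual 1 and individual 2 are related in two ways: first cousins through their fathers (r = 1/8) and first cousins through their mothers (r = 1/8) — i.e. double first cousins.
r = 1/8 + 1/8 = 0.25.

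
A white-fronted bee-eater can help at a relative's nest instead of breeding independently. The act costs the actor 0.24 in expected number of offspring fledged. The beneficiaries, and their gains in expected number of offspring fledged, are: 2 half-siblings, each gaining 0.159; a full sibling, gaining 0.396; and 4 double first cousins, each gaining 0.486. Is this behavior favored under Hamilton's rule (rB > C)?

Yes

Hamilton's rule: the trait is favored when the sum of r·B over every recipient exceeds the actor's cost C.
r to a half-sibling = 0.25 (half-sibs share one parent — one path of length 2: r = (1/2)^2 = 1/4).
r to a full sibling = 0.5 (full sibs share both parents — two paths of length 2: r = 2·(1/2)^2 = 1/2).
r to a double first cousin = 0.25 (double first cousins share both grandparent pairs — four paths of length 4: r = 4·(1/2)^4 = 1/4).
Summing one r·B term per recipient: 2·0.25·0.159 + 1·0.5·0.396 + 4·0.25·0.486 = 0.7635.
0.7635 > 0.24: the indirect benefit exceeds the cost.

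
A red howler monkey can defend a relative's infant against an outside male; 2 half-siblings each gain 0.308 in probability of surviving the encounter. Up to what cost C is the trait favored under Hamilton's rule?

r to a half-sibling = 1/4 (half-sibs share one parent — one path of length 2: r = (1/2)^2 = 1/4).
Hamilton's rule: n·r·B > C, so the trait is favored while C < n·r·B = 2·0.25·0.308 = 0.154.

0.154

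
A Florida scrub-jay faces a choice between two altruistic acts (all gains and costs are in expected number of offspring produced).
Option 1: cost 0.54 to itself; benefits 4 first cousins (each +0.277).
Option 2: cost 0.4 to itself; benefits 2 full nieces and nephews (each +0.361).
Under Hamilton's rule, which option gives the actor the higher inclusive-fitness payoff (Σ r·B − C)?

Option 1: r to a first cousin = 0.125.
Option 1: Σ r·B − C = (4·0.125·0.277) − 0.54 = -0.4015.
Option 2: r to a full niece or nephew = 0.25.
Option 2: Σ r·B − C = (2·0.25·0.361) − 0.4 = -0.2195.
Option 2 has the higher net inclusive-fitness payoff.

Option 2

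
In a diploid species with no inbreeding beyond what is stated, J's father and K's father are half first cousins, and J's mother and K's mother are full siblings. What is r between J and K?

0.140625

Independent pedigree routes through distinct common ancestors add.
J and K are related in two ways: half second cousins through their fathers (r = 1/64) and first cousins through their mothers (r = 1/8).
r = 1/64 + 1/8 = 9/64 = 0.140625.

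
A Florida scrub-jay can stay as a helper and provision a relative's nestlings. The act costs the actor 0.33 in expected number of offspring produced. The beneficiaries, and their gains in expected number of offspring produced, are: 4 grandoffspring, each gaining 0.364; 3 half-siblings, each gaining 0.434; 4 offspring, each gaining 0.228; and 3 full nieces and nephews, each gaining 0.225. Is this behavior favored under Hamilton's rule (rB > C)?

Hamilton's rule: the trait is favored when the sum of r·B over every recipient exceeds the actor's cost C.
r to a grandoffspring = 0.25 (two parent–offspring links: r = (1/2)^2 = 1/4).
r to a half-sibling = 1/4 (half-sibs share one parent — one path of length 2: r = (1/2)^2 = 1/4).
r to an offspring = 1/2 (one parent–offspring link: r = (1/2)^1 = 1/2).
r to a full niece or nephew = 0.25 (full aunt/uncle↔niece/nephew: two paths of length 3 through the shared grandparent pair: r = 2·(1/2)^3 = 1/4).
Summing one r·B term per recipient: 4·0.25·0.364 + 3·0.25·0.434 + 4·0.5·0.228 + 3·0.25·0.225 = 1.31425.
1.31425 > 0.33: the indirect benefit exceeds the cost.

Yes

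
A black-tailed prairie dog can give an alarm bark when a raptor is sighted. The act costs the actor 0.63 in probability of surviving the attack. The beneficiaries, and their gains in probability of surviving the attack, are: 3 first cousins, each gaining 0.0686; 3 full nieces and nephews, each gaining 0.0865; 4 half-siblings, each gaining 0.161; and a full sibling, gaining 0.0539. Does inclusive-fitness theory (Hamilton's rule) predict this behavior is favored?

Hamilton's rule: the trait is favored when the sum of r·B over every recipient exceeds the actor's cost C.
r to a first cousin = 0.125 (first cousins share one grandparent pair — two paths of length 4: r = 2·(1/2)^4 = 1/8).
r to a full niece or nephew = 1/4 (full aunt/uncle↔niece/nephew: two paths of length 3 through the shared grandparent pair: r = 2·(1/2)^3 = 1/4).
r to a half-sibling = 0.25 (half-sibs share one parent — one path of length 2: r = (1/2)^2 = 1/4).
r to a full sibling = 0.5 (full sibs share both parents — two paths of length 2: r = 2·(1/2)^2 = 1/2).
Summing one r·B term per recipient: 3·0.125·0.0686 + 3·0.25·0.0865 + 4·0.25·0.161 + 1·0.5·0.0539 = 0.27855.
0.27855 < 0.63: the indirect benefit is less than the cost.

No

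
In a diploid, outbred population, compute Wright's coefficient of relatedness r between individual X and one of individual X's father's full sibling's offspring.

0.125

Each parent–offspring link contributes a factor of 1/2, and independent paths through distinct common ancestors add.
First cousins share one grandparent pair — two paths of length 4: r = 2·(1/2)^4 = 1/8.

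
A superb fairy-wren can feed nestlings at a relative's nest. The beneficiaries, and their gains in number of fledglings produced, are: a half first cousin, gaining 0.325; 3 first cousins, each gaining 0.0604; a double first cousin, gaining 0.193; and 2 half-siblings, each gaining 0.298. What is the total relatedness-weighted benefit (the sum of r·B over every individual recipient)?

r to a half first cousin = 1/16 (half first cousins share one grandparent — one path of length 4: r = (1/2)^4 = 1/16).
r to a first cousin = 0.125 (first cousins share one grandparent pair — two paths of length 4: r = 2·(1/2)^4 = 1/8).
r to a double first cousin = 0.25 (double first cousins share both grandparent pairs — four paths of length 4: r = 4·(1/2)^4 = 1/4).
r to a half-sibling = 1/4 (half-sibs share one parent — one path of length 2: r = (1/2)^2 = 1/4).
Summing one r·B term per recipient: 1·0.0625·0.325 + 3·0.125·0.0604 + 1·0.25·0.193 + 2·0.25·0.298 = 0.2402125.

0.2402125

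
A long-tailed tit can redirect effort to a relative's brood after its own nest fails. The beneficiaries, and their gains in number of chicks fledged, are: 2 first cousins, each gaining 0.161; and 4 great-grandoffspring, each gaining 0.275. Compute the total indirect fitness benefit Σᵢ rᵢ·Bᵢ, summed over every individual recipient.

0.17775

r to a first cousin = 0.125 (first cousins share one grandparent pair — two paths of length 4: r = 2·(1/2)^4 = 1/8).
r to a great-grandoffspring = 0.125 (three parent–offspring links: r = (1/2)^3 = 1/8).
Summing one r·B term per recipient: 2·0.125·0.161 + 4·0.125·0.275 = 0.17775.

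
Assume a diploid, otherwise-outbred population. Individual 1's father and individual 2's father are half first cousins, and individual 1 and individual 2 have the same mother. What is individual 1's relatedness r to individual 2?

Wright's path rule: contributions from independent ancestry routes add.
Individual 1 and individual 2 are related in two ways: half second cousins through their fathers (r = 1/64) and half-sibs through their shared mother (r = 1/4).
r = 1/64 + 1/4 = 0.265625.

0.265625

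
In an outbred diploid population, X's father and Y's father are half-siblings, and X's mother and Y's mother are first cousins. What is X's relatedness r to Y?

Independent pedigree routes through distinct common ancestors add.
X and Y are related in two ways: half first cousins through their fathers (r = 1/16) and second cousins through their mothers (r = 1/32).
r = 1/16 + 1/32 = 0.09375.

0.09375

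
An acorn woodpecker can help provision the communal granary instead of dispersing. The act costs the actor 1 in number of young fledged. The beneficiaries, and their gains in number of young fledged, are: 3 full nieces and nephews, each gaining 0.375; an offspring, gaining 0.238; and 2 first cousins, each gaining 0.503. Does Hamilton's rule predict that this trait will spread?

No

Hamilton's rule: the trait is favored when the sum of r·B over every recipient exceeds the actor's cost C.
r to a full niece or nephew = 0.25 (full aunt/uncle↔niece/nephew: two paths of length 3 through the shared grandparent pair: r = 2·(1/2)^3 = 1/4).
r to an offspring = 0.5 (one parent–offspring link: r = (1/2)^1 = 1/2).
r to a first cousin = 0.125 (first cousins share one grandparent pair — two paths of length 4: r = 2·(1/2)^4 = 1/8).
Summing one r·B term per recipient: 3·0.25·0.375 + 1·0.5·0.238 + 2·0.125·0.503 = 0.526.
0.526 < 1: the indirect benefit is less than the cost.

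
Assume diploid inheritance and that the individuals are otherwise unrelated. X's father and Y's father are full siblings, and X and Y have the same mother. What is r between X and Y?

0.375

With two independent routes of shared ancestry, r is the sum of the two contributions.
X and Y are related in two ways: first cousins through their fathers (r = 1/8) and half-sibs through their shared mother (r = 1/4).
r = 1/8 + 1/4 = 0.375.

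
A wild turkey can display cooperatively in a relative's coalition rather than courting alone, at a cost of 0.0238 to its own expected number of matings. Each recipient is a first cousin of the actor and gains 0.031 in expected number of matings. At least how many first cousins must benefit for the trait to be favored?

r to a first cousin = 1/8 (first cousins share one grandparent pair — two paths of length 4: r = 2·(1/2)^4 = 1/8).
Hamilton's rule: n·r·B > C  ⇒  n > C/(r·B) = 0.0238/(0.125·0.031) = 6.142.
The smallest integer exceeding 6.142 is 7.

7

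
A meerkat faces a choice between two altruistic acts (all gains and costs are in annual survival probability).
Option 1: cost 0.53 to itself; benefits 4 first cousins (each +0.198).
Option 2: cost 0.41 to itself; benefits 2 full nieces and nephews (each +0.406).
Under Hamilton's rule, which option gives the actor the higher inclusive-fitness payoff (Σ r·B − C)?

Option 1: r to a first cousin = 0.125.
Option 1: Σ r·B − C = (4·0.125·0.198) − 0.53 = -0.431.
Option 2: r to a full niece or nephew = 0.25.
Option 2: Σ r·B − C = (2·0.25·0.406) − 0.41 = -0.207.
Option 2 has the higher net inclusive-fitness payoff.

Option 2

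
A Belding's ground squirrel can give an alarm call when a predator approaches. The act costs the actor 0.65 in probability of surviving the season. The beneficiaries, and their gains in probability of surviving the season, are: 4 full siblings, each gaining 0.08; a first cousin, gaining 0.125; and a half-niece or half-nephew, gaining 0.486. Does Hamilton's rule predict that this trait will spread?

Hamilton's rule: the trait is favored when the sum of r·B over every recipient exceeds the actor's cost C.
r to a full sibling = 0.5 (full sibs share both parents — two paths of length 2: r = 2·(1/2)^2 = 1/2).
r to a first cousin = 0.125 (first cousins share one grandparent pair — two paths of length 4: r = 2·(1/2)^4 = 1/8).
r to a half-niece or half-nephew = 0.125 (half-aunt/uncle↔niece/nephew: one path of length 3: r = (1/2)^3 = 1/8).
Summing one r·B term per recipient: 4·0.5·0.08 + 1·0.125·0.125 + 1·0.125·0.486 = 0.236375.
0.236375 < 0.65: the indirect benefit is less than the cost.

No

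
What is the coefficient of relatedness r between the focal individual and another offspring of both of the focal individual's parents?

0.5

Each parent–offspring link contributes a factor of 1/2, and independent paths through distinct common ancestors add.
Full sibs share both parents — two paths of length 2: r = 2·(1/2)^2 = 1/2.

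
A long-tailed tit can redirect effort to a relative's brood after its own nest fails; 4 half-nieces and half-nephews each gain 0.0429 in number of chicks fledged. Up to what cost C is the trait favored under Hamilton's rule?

r to a half-niece or half-nephew = 1/8 (half-aunt/uncle↔niece/nephew: one path of length 3: r = (1/2)^3 = 1/8).
Hamilton's rule: n·r·B > C, so the trait is favored while C < n·r·B = 4·0.125·0.0429 = 0.02145.

0.02145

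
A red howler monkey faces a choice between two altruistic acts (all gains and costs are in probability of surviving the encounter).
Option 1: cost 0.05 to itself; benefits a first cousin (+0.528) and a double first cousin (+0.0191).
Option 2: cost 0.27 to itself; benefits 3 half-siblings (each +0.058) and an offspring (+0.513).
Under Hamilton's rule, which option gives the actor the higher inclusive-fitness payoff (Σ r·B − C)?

Option 1: r to a first cousin = 0.125.
Option 1: r to a double first cousin = 0.25.
Option 1: Σ r·B − C = (1·0.125·0.528 + 1·0.25·0.0191) − 0.05 = 0.020775.
Option 2: r to a half-sibling = 0.25.
Option 2: r to an offspring = 0.5.
Option 2: Σ r·B − C = (3·0.25·0.058 + 1·0.5·0.513) − 0.27 = 0.03.
Option 2 has the higher net inclusive-fitness payoff.

Option 2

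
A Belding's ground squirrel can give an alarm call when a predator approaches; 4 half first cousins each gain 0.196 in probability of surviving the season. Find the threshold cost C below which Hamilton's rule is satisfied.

r to a half first cousin = 0.0625 (half first cousins share one grandparent — one path of length 4: r = (1/2)^4 = 1/16).
Hamilton's rule: n·r·B > C, so the trait is favored while C < n·r·B = 4·0.0625·0.196 = 0.049.

0.049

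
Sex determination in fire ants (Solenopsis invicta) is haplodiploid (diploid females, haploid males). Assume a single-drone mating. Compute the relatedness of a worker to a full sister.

0.75

Haplodiploid full sisters inherit their father's entire haploid genome identically (contributing 1/2) and on average half of their mother's contribution (1/2 · 1/2 = 1/4); r = 1/2 + 1/4 = 3/4.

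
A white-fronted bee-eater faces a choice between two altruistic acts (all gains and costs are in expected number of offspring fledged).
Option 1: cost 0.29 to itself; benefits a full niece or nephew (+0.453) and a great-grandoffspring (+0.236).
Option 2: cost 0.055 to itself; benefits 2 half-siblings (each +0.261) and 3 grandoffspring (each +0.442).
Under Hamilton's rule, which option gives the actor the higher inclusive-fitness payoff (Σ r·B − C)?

Option 1: r to a full niece or nephew = 0.25.
Option 1: r to a great-grandoffspring = 0.125.
Option 1: Σ r·B − C = (1·0.25·0.453 + 1·0.125·0.236) − 0.29 = -0.14725.
Option 2: r to a half-sibling = 0.25.
Option 2: r to a grandoffspring = 0.25.
Option 2: Σ r·B − C = (2·0.25·0.261 + 3·0.25·0.442) − 0.055 = 0.407.
Option 2 has the higher net inclusive-fitness payoff.

Option 2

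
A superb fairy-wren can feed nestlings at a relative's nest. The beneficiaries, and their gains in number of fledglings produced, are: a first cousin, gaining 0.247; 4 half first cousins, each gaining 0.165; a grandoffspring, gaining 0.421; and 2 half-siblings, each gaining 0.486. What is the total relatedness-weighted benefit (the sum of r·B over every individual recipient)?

0.420375

r to a first cousin = 0.125 (first cousins share one grandparent pair — two paths of length 4: r = 2·(1/2)^4 = 1/8).
r to a half first cousin = 1/16 (half first cousins share one grandparent — one path of length 4: r = (1/2)^4 = 1/16).
r to a grandoffspring = 0.25 (two parent–offspring links: r = (1/2)^2 = 1/4).
r to a half-sibling = 0.25 (half-sibs share one parent — one path of length 2: r = (1/2)^2 = 1/4).
Summing one r·B term per recipient: 1·0.125·0.247 + 4·0.0625·0.165 + 1·0.25·0.421 + 2·0.25·0.486 = 0.420375.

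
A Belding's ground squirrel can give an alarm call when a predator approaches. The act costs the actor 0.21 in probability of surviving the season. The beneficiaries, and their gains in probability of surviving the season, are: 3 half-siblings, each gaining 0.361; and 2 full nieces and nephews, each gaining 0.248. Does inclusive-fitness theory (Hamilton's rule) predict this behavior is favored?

Hamilton's rule: the trait is favored when the sum of r·B over every recipient exceeds the actor's cost C.
r to a half-sibling = 0.25 (half-sibs share one parent — one path of length 2: r = (1/2)^2 = 1/4).
r to a full niece or nephew = 0.25 (full aunt/uncle↔niece/nephew: two paths of length 3 through the shared grandparent pair: r = 2·(1/2)^3 = 1/4).
Summing one r·B term per recipient: 3·0.25·0.361 + 2·0.25·0.248 = 0.39475.
0.39475 > 0.21: the indirect benefit exceeds the cost.

Yes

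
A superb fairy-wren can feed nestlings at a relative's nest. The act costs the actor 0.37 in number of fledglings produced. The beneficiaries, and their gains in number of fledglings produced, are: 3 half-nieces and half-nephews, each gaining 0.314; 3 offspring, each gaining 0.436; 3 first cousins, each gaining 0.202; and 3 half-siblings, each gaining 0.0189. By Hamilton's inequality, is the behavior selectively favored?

Hamilton's rule: the trait is favored when the sum of r·B over every recipient exceeds the actor's cost C.
r to a half-niece or half-nephew = 1/8 (half-aunt/uncle↔niece/nephew: one path of length 3: r = (1/2)^3 = 1/8).
r to an offspring = 1/2 (one parent–offspring link: r = (1/2)^1 = 1/2).
r to a first cousin = 0.125 (first cousins share one grandparent pair — two paths of length 4: r = 2·(1/2)^4 = 1/8).
r to a half-sibling = 0.25 (half-sibs share one parent — one path of length 2: r = (1/2)^2 = 1/4).
Summing one r·B term per recipient: 3·0.125·0.314 + 3·0.5·0.436 + 3·0.125·0.202 + 3·0.25·0.0189 = 0.861675.
0.861675 > 0.37: the indirect benefit exceeds the cost.

Yes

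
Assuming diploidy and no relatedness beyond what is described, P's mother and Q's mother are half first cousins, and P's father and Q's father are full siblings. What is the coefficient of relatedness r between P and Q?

0.140625

Relatedness sums over independent paths through distinct common ancestors.
P and Q are related in two ways: half second cousins through their mothers (r = 1/64) and first cousins through their fathers (r = 1/8).
r = 1/64 + 1/8 = 9/64 = 0.140625.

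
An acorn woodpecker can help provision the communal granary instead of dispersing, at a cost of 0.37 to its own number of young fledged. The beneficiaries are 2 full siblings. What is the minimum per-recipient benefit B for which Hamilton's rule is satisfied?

0.37

r to a full sibling = 1/2 (full sibs share both parents — two paths of length 2: r = 2·(1/2)^2 = 1/2).
Hamilton's rule with n recipients of equal r: n·r·B > C, so B > C/(n·r) = 0.37/(2·0.5) = 0.37.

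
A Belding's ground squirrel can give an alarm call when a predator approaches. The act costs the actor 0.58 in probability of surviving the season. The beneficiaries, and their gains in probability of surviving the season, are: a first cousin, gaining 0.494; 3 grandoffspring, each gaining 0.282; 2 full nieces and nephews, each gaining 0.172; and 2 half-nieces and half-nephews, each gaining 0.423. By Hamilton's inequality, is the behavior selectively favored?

No

Hamilton's rule: the trait is favored when the sum of r·B over every recipient exceeds the actor's cost C.
r to a first cousin = 1/8 (first cousins share one grandparent pair — two paths of length 4: r = 2·(1/2)^4 = 1/8).
r to a grandoffspring = 0.25 (two parent–offspring links: r = (1/2)^2 = 1/4).
r to a full niece or nephew = 0.25 (full aunt/uncle↔niece/nephew: two paths of length 3 through the shared grandparent pair: r = 2·(1/2)^3 = 1/4).
r to a half-niece or half-nephew = 1/8 (half-aunt/uncle↔niece/nephew: one path of length 3: r = (1/2)^3 = 1/8).
Summing one r·B term per recipient: 1·0.125·0.494 + 3·0.25·0.282 + 2·0.25·0.172 + 2·0.125·0.423 = 0.465.
0.465 < 0.58: the indirect benefit is less than the cost.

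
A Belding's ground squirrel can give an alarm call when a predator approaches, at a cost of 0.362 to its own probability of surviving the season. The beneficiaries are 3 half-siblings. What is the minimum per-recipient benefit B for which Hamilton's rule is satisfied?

0.4827

r to a half-sibling = 1/4 (half-sibs share one parent — one path of length 2: r = (1/2)^2 = 1/4).
Hamilton's rule with n recipients of equal r: n·r·B > C, so B > C/(n·r) = 0.362/(3·0.25) = 0.4827.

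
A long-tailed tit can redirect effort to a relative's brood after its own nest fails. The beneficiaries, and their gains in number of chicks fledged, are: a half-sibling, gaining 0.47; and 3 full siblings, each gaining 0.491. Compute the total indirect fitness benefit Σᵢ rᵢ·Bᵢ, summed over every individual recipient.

0.854

r to a half-sibling = 0.25 (half-sibs share one parent — one path of length 2: r = (1/2)^2 = 1/4).
r to a full sibling = 0.5 (full sibs share both parents — two paths of length 2: r = 2·(1/2)^2 = 1/2).
Summing one r·B term per recipient: 1·0.25·0.47 + 3·0.5·0.491 = 0.854.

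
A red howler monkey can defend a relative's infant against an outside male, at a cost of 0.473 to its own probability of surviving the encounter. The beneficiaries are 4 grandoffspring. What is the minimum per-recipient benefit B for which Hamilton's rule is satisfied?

r to a grandoffspring = 0.25 (two parent–offspring links: r = (1/2)^2 = 1/4).
Hamilton's rule with n recipients of equal r: n·r·B > C, so B > C/(n·r) = 0.473/(4·0.25) = 0.473.

0.473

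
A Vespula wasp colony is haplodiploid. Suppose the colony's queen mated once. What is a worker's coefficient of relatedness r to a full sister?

0.75

Haplodiploid full sisters inherit their father's entire haploid genome identically (contributing 1/2) and on average half of their mother's contribution (1/2 · 1/2 = 1/4); r = 1/2 + 1/4 = 3/4.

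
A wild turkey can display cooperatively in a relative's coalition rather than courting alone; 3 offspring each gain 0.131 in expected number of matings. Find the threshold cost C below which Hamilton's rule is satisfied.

0.1965

r to an offspring = 0.5 (one parent–offspring link: r = (1/2)^1 = 1/2).
Hamilton's rule: n·r·B > C, so the trait is favored while C < n·r·B = 3·0.5·0.131 = 0.1965.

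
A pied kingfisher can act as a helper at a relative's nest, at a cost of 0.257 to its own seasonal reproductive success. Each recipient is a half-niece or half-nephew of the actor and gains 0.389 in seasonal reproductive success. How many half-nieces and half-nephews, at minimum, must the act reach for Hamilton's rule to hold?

r to a half-niece or half-nephew = 0.125 (half-aunt/uncle↔niece/nephew: one path of length 3: r = (1/2)^3 = 1/8).
Hamilton's rule: n·r·B > C  ⇒  n > C/(r·B) = 0.257/(0.125·0.389) = 5.285.
The smallest integer exceeding 5.285 is 6.

6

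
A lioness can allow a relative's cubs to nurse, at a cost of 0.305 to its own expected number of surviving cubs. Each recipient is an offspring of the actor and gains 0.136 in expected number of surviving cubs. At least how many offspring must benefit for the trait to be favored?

5

r to an offspring = 0.5 (one parent–offspring link: r = (1/2)^1 = 1/2).
Hamilton's rule: n·r·B > C  ⇒  n > C/(r·B) = 0.305/(0.5·0.136) = 4.485.
The smallest integer exceeding 4.485 is 5.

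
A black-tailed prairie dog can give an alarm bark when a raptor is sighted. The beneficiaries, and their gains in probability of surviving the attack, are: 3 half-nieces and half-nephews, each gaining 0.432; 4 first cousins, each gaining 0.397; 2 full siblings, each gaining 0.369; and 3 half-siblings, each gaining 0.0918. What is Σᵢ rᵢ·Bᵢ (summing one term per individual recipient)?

0.79835

r to a half-niece or half-nephew = 1/8 (half-aunt/uncle↔niece/nephew: one path of length 3: r = (1/2)^3 = 1/8).
r to a first cousin = 1/8 (first cousins share one grandparent pair — two paths of length 4: r = 2·(1/2)^4 = 1/8).
r to a full sibling = 0.5 (full sibs share both parents — two paths of length 2: r = 2·(1/2)^2 = 1/2).
r to a half-sibling = 0.25 (half-sibs share one parent — one path of length 2: r = (1/2)^2 = 1/4).
Summing one r·B term per recipient: 3·0.125·0.432 + 4·0.125·0.397 + 2·0.5·0.369 + 3·0.25·0.0918 = 0.79835.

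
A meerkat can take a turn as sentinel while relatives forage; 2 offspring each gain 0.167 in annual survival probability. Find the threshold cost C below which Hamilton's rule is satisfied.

0.167

r to an offspring = 0.5 (one parent–offspring link: r = (1/2)^1 = 1/2).
Hamilton's rule: n·r·B > C, so the trait is favored while C < n·r·B = 2·0.5·0.167 = 0.167.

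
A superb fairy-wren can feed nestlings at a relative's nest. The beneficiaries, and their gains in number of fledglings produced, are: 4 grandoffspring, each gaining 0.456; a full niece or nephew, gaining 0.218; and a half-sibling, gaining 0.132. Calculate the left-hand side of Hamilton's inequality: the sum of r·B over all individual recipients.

0.5435

r to a grandoffspring = 0.25 (two parent–offspring links: r = (1/2)^2 = 1/4).
r to a full niece or nephew = 1/4 (full aunt/uncle↔niece/nephew: two paths of length 3 through the shared grandparent pair: r = 2·(1/2)^3 = 1/4).
r to a half-sibling = 0.25 (half-sibs share one parent — one path of length 2: r = (1/2)^2 = 1/4).
Summing one r·B term per recipient: 4·0.25·0.456 + 1·0.25·0.218 + 1·0.25·0.132 = 0.5435.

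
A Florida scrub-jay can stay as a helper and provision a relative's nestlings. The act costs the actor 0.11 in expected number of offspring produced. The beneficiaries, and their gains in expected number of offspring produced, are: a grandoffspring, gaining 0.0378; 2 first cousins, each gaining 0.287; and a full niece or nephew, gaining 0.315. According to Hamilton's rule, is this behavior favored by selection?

Yes

Hamilton's rule: the trait is favored when the sum of r·B over every recipient exceeds the actor's cost C.
r to a grandoffspring = 1/4 (two parent–offspring links: r = (1/2)^2 = 1/4).
r to a first cousin = 0.125 (first cousins share one grandparent pair — two paths of length 4: r = 2·(1/2)^4 = 1/8).
r to a full niece or nephew = 0.25 (full aunt/uncle↔niece/nephew: two paths of length 3 through the shared grandparent pair: r = 2·(1/2)^3 = 1/4).
Summing one r·B term per recipient: 1·0.25·0.0378 + 2·0.125·0.287 + 1·0.25·0.315 = 0.15995.
0.15995 > 0.11: the indirect benefit exceeds the cost.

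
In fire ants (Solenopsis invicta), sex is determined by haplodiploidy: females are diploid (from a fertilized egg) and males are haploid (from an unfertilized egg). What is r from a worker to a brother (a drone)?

0.25

Her haploid brother carries none of their father's genes and a random half of their mother's genome; that half matches the maternal half of her own genome with probability 1/2: r = 1/2 · 1/2 = 1/4.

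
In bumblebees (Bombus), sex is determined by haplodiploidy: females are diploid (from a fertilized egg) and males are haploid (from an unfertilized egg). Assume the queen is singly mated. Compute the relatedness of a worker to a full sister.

0.75

Haplodiploid full sisters inherit their father's entire haploid genome identically (contributing 1/2) and on average half of their mother's contribution (1/2 · 1/2 = 1/4); r = 1/2 + 1/4 = 3/4.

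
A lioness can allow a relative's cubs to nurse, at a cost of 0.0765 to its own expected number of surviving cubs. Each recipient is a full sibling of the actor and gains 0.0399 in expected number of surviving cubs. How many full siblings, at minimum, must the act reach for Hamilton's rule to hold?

r to a full sibling = 0.5 (full sibs share both parents — two paths of length 2: r = 2·(1/2)^2 = 1/2).
Hamilton's rule: n·r·B > C  ⇒  n > C/(r·B) = 0.0765/(0.5·0.0399) = 3.835.
The smallest integer exceeding 3.835 is 4.

4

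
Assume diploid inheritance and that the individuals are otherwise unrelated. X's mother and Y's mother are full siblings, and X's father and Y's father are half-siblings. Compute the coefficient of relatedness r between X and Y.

0.1875

Relatedness sums over independent paths through distinct common ancestors.
X and Y are related in two ways: first cousins through their mothers (r = 1/8) and half first cousins through their fathers (r = 1/16).
r = 1/8 + 1/16 = 3/16 = 0.1875.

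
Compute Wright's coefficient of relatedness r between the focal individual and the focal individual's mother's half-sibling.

Each parent–offspring link contributes a factor of 1/2, and independent paths through distinct common ancestors add.
Half-aunt/uncle↔niece/nephew: one path of length 3: r = (1/2)^3 = 1/8.

0.125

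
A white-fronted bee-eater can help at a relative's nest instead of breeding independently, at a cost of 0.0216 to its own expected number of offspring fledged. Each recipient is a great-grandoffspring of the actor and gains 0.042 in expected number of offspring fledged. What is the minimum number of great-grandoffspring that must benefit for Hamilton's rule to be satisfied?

5

r to a great-grandoffspring = 1/8 (three parent–offspring links: r = (1/2)^3 = 1/8).
Hamilton's rule: n·r·B > C  ⇒  n > C/(r·B) = 0.0216/(0.125·0.042) = 4.114.
The smallest integer exceeding 4.114 is 5.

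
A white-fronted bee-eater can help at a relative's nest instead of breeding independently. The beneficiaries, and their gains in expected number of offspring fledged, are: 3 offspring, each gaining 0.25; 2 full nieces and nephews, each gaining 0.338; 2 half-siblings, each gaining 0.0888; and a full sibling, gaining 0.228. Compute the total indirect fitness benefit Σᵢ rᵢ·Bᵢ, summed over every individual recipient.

r to an offspring = 0.5 (one parent–offspring link: r = (1/2)^1 = 1/2).
r to a full niece or nephew = 0.25 (full aunt/uncle↔niece/nephew: two paths of length 3 through the shared grandparent pair: r = 2·(1/2)^3 = 1/4).
r to a half-sibling = 1/4 (half-sibs share one parent — one path of length 2: r = (1/2)^2 = 1/4).
r to a full sibling = 1/2 (full sibs share both parents — two paths of length 2: r = 2·(1/2)^2 = 1/2).
Summing one r·B term per recipient: 3·0.5·0.25 + 2·0.25·0.338 + 2·0.25·0.0888 + 1·0.5·0.228 = 0.7024.

0.7024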